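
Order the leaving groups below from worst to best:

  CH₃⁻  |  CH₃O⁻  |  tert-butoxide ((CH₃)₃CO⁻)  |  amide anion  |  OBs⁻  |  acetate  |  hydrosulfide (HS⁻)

CH₃⁻ < amide anion < tert-butoxide ((CH₃)₃CO⁻) < CH₃O⁻ < hydrosulfide (HS⁻) < acetate < OBs⁻

The more stable X⁻ (or X) is on its own — i.e. the weaker a base it is — the better a leaving group it makes.
OBs⁻: pKₐ(p-BrC₆H₄SO₃H) ≈ -2.8 — arenesulfonate with a p-bromo substituent
acetate: pKₐ(CH₃COOH) ≈ 4.8 — resonance-stabilised but still a weak base
hydrosulfide (HS⁻): pKₐ(H₂S) ≈ 7
CH₃O⁻: pKₐ(CH₃OH) ≈ 15.5
tert-butoxide ((CH₃)₃CO⁻): pKₐ(t-BuOH) ≈ 18
amide anion: pKₐ(NH₃) ≈ 38 — extremely strong base; never a leaving group
CH₃⁻: pKₐ(CH₄) ≈ 48 — unstabilised carbanion; the worst conceivable leaving group
The question asks for worst first, so the sequence is read in increasing leaving-group ability.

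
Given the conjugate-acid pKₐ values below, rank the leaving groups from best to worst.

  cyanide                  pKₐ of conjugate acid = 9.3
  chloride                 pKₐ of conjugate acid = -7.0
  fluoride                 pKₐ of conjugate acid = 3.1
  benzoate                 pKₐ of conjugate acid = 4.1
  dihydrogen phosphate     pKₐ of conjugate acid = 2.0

Lower conjugate-acid pKₐ ⇒ weaker base ⇒ better leaving group.
Sorting by the given values: chloride (-7.0), dihydrogen phosphate (2.0), fluoride (3.1), benzoate (4.1), cyanide (9.3).

chloride > dihydrogen phosphate > fluoride > benzoate > cyanide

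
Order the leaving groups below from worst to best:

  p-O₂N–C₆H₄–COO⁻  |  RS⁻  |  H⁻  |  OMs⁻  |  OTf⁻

OTf⁻: pKₐ(CF₃SO₃H (triflic acid)) ≈ -14
OMs⁻: pKₐ(CH₃SO₃H (MsOH)) ≈ -1.9 — resonance-delocalised alkanesulfonate
p-O₂N–C₆H₄–COO⁻: pKₐ(p-nitrobenzoic acid) ≈ 3.4 — electron-withdrawing nitro group stabilises the carboxylate
RS⁻: pKₐ(RSH (a thiol)) ≈ 10.5
H⁻: pKₐ(H₂) ≈ 36 — extremely strong base; leaves only in special hydride-transfer contexts
Listed from poorest to best leaving group as asked.

H⁻ < RS⁻ < p-O₂N–C₆H₄–COO⁻ < OMs⁻ < OTf⁻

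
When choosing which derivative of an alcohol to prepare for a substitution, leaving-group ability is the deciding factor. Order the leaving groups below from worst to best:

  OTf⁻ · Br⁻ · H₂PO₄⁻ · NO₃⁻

H₂PO₄⁻ < NO₃⁻ < Br⁻ < OTf⁻

Rank by basicity of the departing species: weakest base leaves most easily.
OTf⁻: pKₐ(CF₃SO₃H (triflic acid)) ≈ -14
Br⁻: pKₐ(HBr) ≈ -9
NO₃⁻: pKₐ(HNO₃) ≈ -1.3
H₂PO₄⁻: pKₐ(H₃PO₄) ≈ 2.1
Listed from poorest to best leaving group as asked.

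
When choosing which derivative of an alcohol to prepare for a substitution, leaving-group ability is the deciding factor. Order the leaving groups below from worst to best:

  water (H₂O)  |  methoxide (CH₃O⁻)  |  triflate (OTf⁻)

methoxide (CH₃O⁻) < water (H₂O) < triflate (OTf⁻)

Rank by basicity of the departing species: weakest base leaves most easily.
triflate (OTf⁻): pKₐ(CF₃SO₃H (triflic acid)) ≈ -14 — charge spread over three oxygens and a CF₃ group; the premier leaving group in synthesis
water (H₂O): pKₐ(H₃O⁺) ≈ -1.7
methoxide (CH₃O⁻): pKₐ(CH₃OH) ≈ 15.5 — strong base; alkoxides do not leave unassisted
Reversing gives the worst-to-best order requested.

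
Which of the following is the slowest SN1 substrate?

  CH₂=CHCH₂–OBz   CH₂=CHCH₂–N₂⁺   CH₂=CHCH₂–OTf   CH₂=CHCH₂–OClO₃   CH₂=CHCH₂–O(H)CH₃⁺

CH₂=CHCH₂–OBz

With the same alkyl group throughout, only the leaving group differentiates the rates.
A good leaving group is a weak base: the lower the pKₐ of its conjugate acid, the more readily it departs.
CH₂=CHCH₂–N₂⁺ loses N₂: no meaningful conjugate acid; N₂ departs as an exceptionally stable neutral molecule
CH₂=CHCH₂–OTf loses OTf⁻: pKₐ(CF₃SO₃H (triflic acid)) ≈ -14
CH₂=CHCH₂–OClO₃ loses ClO₄⁻: pKₐ(HClO₄) ≈ -10
CH₂=CHCH₂–O(H)CH₃⁺ loses R'OH: pKₐ(R'OH₂⁺) ≈ -2.4
CH₂=CHCH₂–OBz loses PhCOO⁻: pKₐ(C₆H₅COOH) ≈ 4.2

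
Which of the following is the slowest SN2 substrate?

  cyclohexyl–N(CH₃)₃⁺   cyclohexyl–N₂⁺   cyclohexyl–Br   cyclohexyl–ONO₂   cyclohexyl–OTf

cyclohexyl–N(CH₃)₃⁺

Identical carbon frameworks mean the comparison reduces to leaving-group quality.
Rank by basicity of the departing species: weakest base leaves most easily.
cyclohexyl–N₂⁺ loses N₂: no meaningful conjugate acid; N₂ departs as an exceptionally stable neutral molecule
cyclohexyl–OTf loses OTf⁻: pKₐ(CF₃SO₃H (triflic acid)) ≈ -14
cyclohexyl–Br loses Br⁻: pKₐ(HBr) ≈ -9
cyclohexyl–ONO₂ loses NO₃⁻: pKₐ(HNO₃) ≈ -1.3
cyclohexyl–N(CH₃)₃⁺ loses NR'₃: pKₐ(R'₃NH⁺) ≈ 10.7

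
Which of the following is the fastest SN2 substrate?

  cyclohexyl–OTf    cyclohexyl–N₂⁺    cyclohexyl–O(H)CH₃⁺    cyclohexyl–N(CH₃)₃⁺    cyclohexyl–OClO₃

Same R in every case — rank the leaving groups.
A good leaving group is a weak base: the lower the pKₐ of its conjugate acid, the more readily it departs.
cyclohexyl–N₂⁺ loses N₂: no meaningful conjugate acid; N₂ departs as an exceptionally stable neutral molecule
cyclohexyl–OTf loses OTf⁻: pKₐ(CF₃SO₃H (triflic acid)) ≈ -14
cyclohexyl–OClO₃ loses ClO₄⁻: pKₐ(HClO₄) ≈ -10
cyclohexyl–O(H)CH₃⁺ loses R'OH: pKₐ(R'OH₂⁺) ≈ -2.4
cyclohexyl–N(CH₃)₃⁺ loses NR'₃: pKₐ(R'₃NH⁺) ≈ 10.7

cyclohexyl–N₂⁺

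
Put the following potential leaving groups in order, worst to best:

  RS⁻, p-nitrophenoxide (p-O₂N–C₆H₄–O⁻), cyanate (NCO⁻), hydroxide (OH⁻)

hydroxide (OH⁻) < RS⁻ < p-nitrophenoxide (p-O₂N–C₆H₄–O⁻) < cyanate (NCO⁻)

A good leaving group is a weak base: the lower the pKₐ of its conjugate acid, the more readily it departs.
cyanate (NCO⁻): pKₐ(HOCN) ≈ 3.5
p-nitrophenoxide (p-O₂N–C₆H₄–O⁻): pKₐ(p-nitrophenol) ≈ 7.2
RS⁻: pKₐ(RSH (a thiol)) ≈ 10.5
hydroxide (OH⁻): pKₐ(H₂O) ≈ 15.7
The question asks for worst first, so the sequence is read in increasing leaving-group ability.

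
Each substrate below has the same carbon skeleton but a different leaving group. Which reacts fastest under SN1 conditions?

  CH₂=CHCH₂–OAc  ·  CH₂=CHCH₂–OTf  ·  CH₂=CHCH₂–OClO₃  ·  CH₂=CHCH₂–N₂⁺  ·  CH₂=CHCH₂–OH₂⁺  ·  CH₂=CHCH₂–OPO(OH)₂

Same R in every case — rank the leaving groups.
Rank by basicity of the departing species: weakest base leaves most easily.
CH₂=CHCH₂–N₂⁺ loses N₂: no meaningful conjugate acid; N₂ departs as an exceptionally stable neutral molecule
CH₂=CHCH₂–OTf loses OTf⁻: pKₐ(CF₃SO₃H (triflic acid)) ≈ -14
CH₂=CHCH₂–OClO₃ loses ClO₄⁻: pKₐ(HClO₄) ≈ -10
CH₂=CHCH₂–OH₂⁺ loses H₂O: pKₐ(H₃O⁺) ≈ -1.7
CH₂=CHCH₂–OPO(OH)₂ loses H₂PO₄⁻: pKₐ(H₃PO₄) ≈ 2.1
CH₂=CHCH₂–OAc loses AcO⁻: pKₐ(CH₃COOH) ≈ 4.8

CH₂=CHCH₂–N₂⁺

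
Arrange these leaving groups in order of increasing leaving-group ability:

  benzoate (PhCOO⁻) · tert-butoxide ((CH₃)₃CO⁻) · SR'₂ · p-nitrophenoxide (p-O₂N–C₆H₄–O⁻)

tert-butoxide ((CH₃)₃CO⁻) < p-nitrophenoxide (p-O₂N–C₆H₄–O⁻) < benzoate (PhCOO⁻) < SR'₂

Rank by basicity of the departing species: weakest base leaves most easily.
SR'₂: pKₐ(R'₂SH⁺) ≈ -7 — neutral; leaves from a sulfonium salt (R–SR'₂⁺)
benzoate (PhCOO⁻): pKₐ(C₆H₅COOH) ≈ 4.2 — aryl carboxylate
p-nitrophenoxide (p-O₂N–C₆H₄–O⁻): pKₐ(p-nitrophenol) ≈ 7.2
tert-butoxide ((CH₃)₃CO⁻): pKₐ(t-BuOH) ≈ 18
Listed from poorest to best leaving group as asked.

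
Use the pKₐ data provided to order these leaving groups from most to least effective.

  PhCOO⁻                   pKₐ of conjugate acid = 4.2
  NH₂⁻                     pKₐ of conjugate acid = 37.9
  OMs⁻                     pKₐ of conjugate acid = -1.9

Lower conjugate-acid pKₐ ⇒ weaker base ⇒ better leaving group.
Sorting by the given values: OMs⁻ (-1.9), PhCOO⁻ (4.2), NH₂⁻ (37.9).

OMs⁻ > PhCOO⁻ > NH₂⁻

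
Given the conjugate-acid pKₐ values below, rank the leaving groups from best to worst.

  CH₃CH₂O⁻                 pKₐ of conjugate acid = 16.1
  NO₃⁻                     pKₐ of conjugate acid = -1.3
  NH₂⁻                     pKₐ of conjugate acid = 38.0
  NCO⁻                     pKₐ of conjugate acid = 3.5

NO₃⁻ > NCO⁻ > CH₃CH₂O⁻ > NH₂⁻

Lower conjugate-acid pKₐ ⇒ weaker base ⇒ better leaving group.
Sorting by the given values: NO₃⁻ (-1.3), NCO⁻ (3.5), CH₃CH₂O⁻ (16.1), NH₂⁻ (38.0).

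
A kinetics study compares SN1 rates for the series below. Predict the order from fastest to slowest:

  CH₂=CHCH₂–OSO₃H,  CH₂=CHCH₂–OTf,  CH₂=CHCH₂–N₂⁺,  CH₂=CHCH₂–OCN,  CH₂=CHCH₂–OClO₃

CH₂=CHCH₂–N₂⁺ > CH₂=CHCH₂–OTf > CH₂=CHCH₂–OClO₃ > CH₂=CHCH₂–OSO₃H > CH₂=CHCH₂–OCN

With the same alkyl group throughout, only the leaving group differentiates the rates.
Leaving-group ability tracks the stability of the departed species; conjugate-acid pKₐ is the usual yardstick (lower pKₐ → better LG).
CH₂=CHCH₂–N₂⁺ loses N₂: no meaningful conjugate acid; N₂ departs as an exceptionally stable neutral molecule
CH₂=CHCH₂–OTf loses OTf⁻: pKₐ(CF₃SO₃H (triflic acid)) ≈ -14
CH₂=CHCH₂–OClO₃ loses ClO₄⁻: pKₐ(HClO₄) ≈ -10
CH₂=CHCH₂–OSO₃H loses HSO₄⁻: pKₐ(H₂SO₄) ≈ -3
CH₂=CHCH₂–OCN loses NCO⁻: pKₐ(HOCN) ≈ 3.5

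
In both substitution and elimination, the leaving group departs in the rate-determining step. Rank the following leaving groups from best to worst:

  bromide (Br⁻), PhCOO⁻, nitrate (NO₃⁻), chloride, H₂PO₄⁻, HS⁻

Leaving-group ability tracks the stability of the departed species; conjugate-acid pKₐ is the usual yardstick (lower pKₐ → better LG).
bromide (Br⁻): pKₐ(HBr) ≈ -9 — weak base; good leaving group
chloride: pKₐ(HCl) ≈ -7 — moderately weak base
nitrate (NO₃⁻): pKₐ(HNO₃) ≈ -1.3
H₂PO₄⁻: pKₐ(H₃PO₄) ≈ 2.1 — moderate base; biological leaving group after further activation
PhCOO⁻: pKₐ(C₆H₅COOH) ≈ 4.2
HS⁻: pKₐ(H₂S) ≈ 7 — larger and more polarisable than the oxygen analogue

bromide (Br⁻) > chloride > nitrate (NO₃⁻) > H₂PO₄⁻ > PhCOO⁻ > HS⁻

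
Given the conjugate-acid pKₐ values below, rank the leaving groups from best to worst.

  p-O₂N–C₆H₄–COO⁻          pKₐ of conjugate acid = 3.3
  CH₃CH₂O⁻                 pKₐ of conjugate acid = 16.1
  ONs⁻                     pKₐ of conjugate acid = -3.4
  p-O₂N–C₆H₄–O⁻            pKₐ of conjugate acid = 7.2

ONs⁻ > p-O₂N–C₆H₄–COO⁻ > p-O₂N–C₆H₄–O⁻ > CH₃CH₂O⁻

Lower conjugate-acid pKₐ ⇒ weaker base ⇒ better leaving group.
Sorting by the given values: ONs⁻ (-3.4), p-O₂N–C₆H₄–COO⁻ (3.3), p-O₂N–C₆H₄–O⁻ (7.2), CH₃CH₂O⁻ (16.1).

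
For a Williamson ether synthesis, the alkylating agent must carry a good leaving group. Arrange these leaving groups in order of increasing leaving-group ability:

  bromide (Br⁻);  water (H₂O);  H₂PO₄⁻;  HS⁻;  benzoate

A good leaving group is a weak base: the lower the pKₐ of its conjugate acid, the more readily it departs.
bromide (Br⁻): pKₐ(HBr) ≈ -9 — weak base; good leaving group
water (H₂O): pKₐ(H₃O⁺) ≈ -1.7
H₂PO₄⁻: pKₐ(H₃PO₄) ≈ 2.1
benzoate: pKₐ(C₆H₅COOH) ≈ 4.2
HS⁻: pKₐ(H₂S) ≈ 7 — larger and more polarisable than the oxygen analogue
Listed from poorest to best leaving group as asked.

HS⁻ < benzoate < H₂PO₄⁻ < water (H₂O) < bromide (Br⁻)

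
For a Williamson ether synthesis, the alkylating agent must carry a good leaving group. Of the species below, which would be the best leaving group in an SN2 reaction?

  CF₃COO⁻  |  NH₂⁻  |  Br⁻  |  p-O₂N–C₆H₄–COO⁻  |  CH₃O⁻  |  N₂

N₂

N₂: no meaningful conjugate acid; N₂ departs as an exceptionally stable neutral molecule
Br⁻: pKₐ(HBr) ≈ -9
CF₃COO⁻: pKₐ(CF₃COOH) ≈ 0.2
p-O₂N–C₆H₄–COO⁻: pKₐ(p-nitrobenzoic acid) ≈ 3.4
CH₃O⁻: pKₐ(CH₃OH) ≈ 15.5
NH₂⁻: pKₐ(NH₃) ≈ 38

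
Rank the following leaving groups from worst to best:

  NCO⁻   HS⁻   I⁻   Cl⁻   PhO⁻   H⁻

The more stable X⁻ (or X) is on its own — i.e. the weaker a base it is — the better a leaving group it makes.
I⁻: pKₐ(HI) ≈ -10
Cl⁻: pKₐ(HCl) ≈ -7 — moderately weak base
NCO⁻: pKₐ(HOCN) ≈ 3.5 — resonance between N and O
HS⁻: pKₐ(H₂S) ≈ 7 — larger and more polarisable than the oxygen analogue
PhO⁻: pKₐ(C₆H₅OH (phenol)) ≈ 10 — resonance into the ring helps, but still a poor LG
H⁻: pKₐ(H₂) ≈ 36 — extremely strong base; leaves only in special hydride-transfer contexts
Listed from poorest to best leaving group as asked.

H⁻ < PhO⁻ < HS⁻ < NCO⁻ < Cl⁻ < I⁻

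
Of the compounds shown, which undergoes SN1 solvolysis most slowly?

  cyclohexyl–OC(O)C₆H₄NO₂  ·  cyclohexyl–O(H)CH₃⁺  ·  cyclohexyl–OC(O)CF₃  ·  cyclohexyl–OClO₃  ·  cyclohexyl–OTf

The skeletons are identical, so relative rate is governed entirely by leaving-group ability.
A good leaving group is a weak base: the lower the pKₐ of its conjugate acid, the more readily it departs.
cyclohexyl–OTf loses OTf⁻: pKₐ(CF₃SO₃H (triflic acid)) ≈ -14
cyclohexyl–OClO₃ loses ClO₄⁻: pKₐ(HClO₄) ≈ -10
cyclohexyl–O(H)CH₃⁺ loses R'OH: pKₐ(R'OH₂⁺) ≈ -2.4
cyclohexyl–OC(O)CF₃ loses CF₃COO⁻: pKₐ(CF₃COOH) ≈ 0.2
cyclohexyl–OC(O)C₆H₄NO₂ loses p-O₂N–C₆H₄–COO⁻: pKₐ(p-nitrobenzoic acid) ≈ 3.4

cyclohexyl–OC(O)C₆H₄NO₂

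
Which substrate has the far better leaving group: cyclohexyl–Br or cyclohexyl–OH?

cyclohexyl–Br

From cyclohexyl–OH the departing group would be OH⁻ (pKₐ(H₂O) ≈ 15.7). Strong base; essentially never leaves without prior activation.
From cyclohexyl–Br the leaving group is Br⁻ (pKₐ(HBr) ≈ -9). Weak base; good leaving group.
(In practice cyclohexyl–Br is made from cyclohexyl–OH by treatment with PBr₃, replacing the hydroxyl with bromide.)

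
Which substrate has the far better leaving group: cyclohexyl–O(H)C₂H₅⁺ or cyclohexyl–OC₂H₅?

cyclohexyl–O(H)C₂H₅⁺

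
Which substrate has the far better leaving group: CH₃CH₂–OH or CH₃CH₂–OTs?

CH₃CH₂–OTs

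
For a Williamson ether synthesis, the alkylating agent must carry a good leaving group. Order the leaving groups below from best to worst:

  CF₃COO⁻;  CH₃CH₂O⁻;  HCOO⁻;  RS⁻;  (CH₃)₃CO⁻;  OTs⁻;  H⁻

OTs⁻: pKₐ(p-CH₃C₆H₄SO₃H (TsOH)) ≈ -2.8
CF₃COO⁻: pKₐ(CF₃COOH) ≈ 0.2
HCOO⁻: pKₐ(HCOOH) ≈ 3.8
RS⁻: pKₐ(RSH (a thiol)) ≈ 10.5
CH₃CH₂O⁻: pKₐ(CH₃CH₂OH) ≈ 16
(CH₃)₃CO⁻: pKₐ(t-BuOH) ≈ 18
H⁻: pKₐ(H₂) ≈ 36

OTs⁻ > CF₃COO⁻ > HCOO⁻ > RS⁻ > CH₃CH₂O⁻ > (CH₃)₃CO⁻ > H⁻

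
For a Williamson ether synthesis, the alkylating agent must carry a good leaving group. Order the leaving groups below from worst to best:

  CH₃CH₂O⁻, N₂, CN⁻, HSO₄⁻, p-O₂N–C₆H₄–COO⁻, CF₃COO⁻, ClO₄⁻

CH₃CH₂O⁻ < CN⁻ < p-O₂N–C₆H₄–COO⁻ < CF₃COO⁻ < HSO₄⁻ < ClO₄⁻ < N₂

N₂: no meaningful conjugate acid; N₂ departs as an exceptionally stable neutral molecule
ClO₄⁻: pKₐ(HClO₄) ≈ -10 — extremely weak base; rarely used for safety reasons
HSO₄⁻: pKₐ(H₂SO₄) ≈ -3
CF₃COO⁻: pKₐ(CF₃COOH) ≈ 0.2 — strongly electron-withdrawing CF₃ stabilises the carboxylate
p-O₂N–C₆H₄–COO⁻: pKₐ(p-nitrobenzoic acid) ≈ 3.4
CN⁻: pKₐ(HCN) ≈ 9.2
CH₃CH₂O⁻: pKₐ(CH₃CH₂OH) ≈ 16
Reversing gives the worst-to-best order requested.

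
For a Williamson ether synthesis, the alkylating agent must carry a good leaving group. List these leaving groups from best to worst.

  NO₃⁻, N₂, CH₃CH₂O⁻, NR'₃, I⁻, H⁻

N₂ > I⁻ > NO₃⁻ > NR'₃ > CH₃CH₂O⁻ > H⁻

Rank by basicity of the departing species: weakest base leaves most easily.
N₂: no meaningful conjugate acid; N₂ departs as an exceptionally stable neutral molecule
I⁻: pKₐ(HI) ≈ -10
NO₃⁻: pKₐ(HNO₃) ≈ -1.3
NR'₃: pKₐ(R'₃NH⁺) ≈ 10.7
CH₃CH₂O⁻: pKₐ(CH₃CH₂OH) ≈ 16
H⁻: pKₐ(H₂) ≈ 36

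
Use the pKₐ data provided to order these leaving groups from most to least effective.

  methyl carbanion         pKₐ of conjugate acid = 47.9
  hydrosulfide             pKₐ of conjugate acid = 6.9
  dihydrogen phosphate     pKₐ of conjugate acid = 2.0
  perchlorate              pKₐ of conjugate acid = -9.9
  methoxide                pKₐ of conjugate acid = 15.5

perchlorate > dihydrogen phosphate > hydrosulfide > methoxide > methyl carbanion

Lower conjugate-acid pKₐ ⇒ weaker base ⇒ better leaving group.
Sorting by the given values: perchlorate (-9.9), dihydrogen phosphate (2.0), hydrosulfide (6.9), methoxide (15.5), methyl carbanion (47.9).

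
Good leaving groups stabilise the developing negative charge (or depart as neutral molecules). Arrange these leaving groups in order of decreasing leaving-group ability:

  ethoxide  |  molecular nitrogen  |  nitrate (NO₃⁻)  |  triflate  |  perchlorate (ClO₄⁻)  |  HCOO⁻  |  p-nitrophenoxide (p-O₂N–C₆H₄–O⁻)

Rank by basicity of the departing species: weakest base leaves most easily.
molecular nitrogen: no meaningful conjugate acid; N₂ departs as an exceptionally stable neutral molecule
triflate: pKₐ(CF₃SO₃H (triflic acid)) ≈ -14 — charge spread over three oxygens and a CF₃ group; the premier leaving group in synthesis
perchlorate (ClO₄⁻): pKₐ(HClO₄) ≈ -10
nitrate (NO₃⁻): pKₐ(HNO₃) ≈ -1.3 — resonance-delocalised over three oxygens
HCOO⁻: pKₐ(HCOOH) ≈ 3.8
p-nitrophenoxide (p-O₂N–C₆H₄–O⁻): pKₐ(p-nitrophenol) ≈ 7.2
ethoxide: pKₐ(CH₃CH₂OH) ≈ 16 — strong base; alkoxides do not leave unassisted

molecular nitrogen > triflate > perchlorate (ClO₄⁻) > nitrate (NO₃⁻) > HCOO⁻ > p-nitrophenoxide (p-O₂N–C₆H₄–O⁻) > ethoxide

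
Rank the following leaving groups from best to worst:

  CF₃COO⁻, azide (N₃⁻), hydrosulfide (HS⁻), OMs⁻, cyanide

OMs⁻ > CF₃COO⁻ > azide (N₃⁻) > hydrosulfide (HS⁻) > cyanide

Leaving-group ability tracks the stability of the departed species; conjugate-acid pKₐ is the usual yardstick (lower pKₐ → better LG).
OMs⁻: pKₐ(CH₃SO₃H (MsOH)) ≈ -1.9 — resonance-delocalised alkanesulfonate
CF₃COO⁻: pKₐ(CF₃COOH) ≈ 0.2 — strongly electron-withdrawing CF₃ stabilises the carboxylate
azide (N₃⁻): pKₐ(HN₃) ≈ 4.7 — linear, resonance-stabilised
hydrosulfide (HS⁻): pKₐ(H₂S) ≈ 7 — larger and more polarisable than the oxygen analogue
cyanide: pKₐ(HCN) ≈ 9.2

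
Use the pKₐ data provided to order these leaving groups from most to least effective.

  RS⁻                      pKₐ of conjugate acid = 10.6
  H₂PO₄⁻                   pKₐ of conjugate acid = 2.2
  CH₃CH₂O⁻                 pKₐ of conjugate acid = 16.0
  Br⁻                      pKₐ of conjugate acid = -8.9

Lower conjugate-acid pKₐ ⇒ weaker base ⇒ better leaving group.
Sorting by the given values: Br⁻ (-8.9), H₂PO₄⁻ (2.2), RS⁻ (10.6), CH₃CH₂O⁻ (16.0).

Br⁻ > H₂PO₄⁻ > RS⁻ > CH₃CH₂O⁻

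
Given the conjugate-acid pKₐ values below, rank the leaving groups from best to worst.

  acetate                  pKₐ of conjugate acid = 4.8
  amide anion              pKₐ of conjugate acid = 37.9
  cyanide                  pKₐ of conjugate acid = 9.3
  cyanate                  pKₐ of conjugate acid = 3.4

Lower conjugate-acid pKₐ ⇒ weaker base ⇒ better leaving group.
Sorting by the given values: cyanate (3.4), acetate (4.8), cyanide (9.3), amide anion (37.9).

cyanate > acetate > cyanide > amide anion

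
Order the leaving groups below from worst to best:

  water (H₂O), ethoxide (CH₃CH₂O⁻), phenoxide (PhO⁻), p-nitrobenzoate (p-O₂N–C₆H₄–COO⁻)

Rank by basicity of the departing species: weakest base leaves most easily.
water (H₂O): pKₐ(H₃O⁺) ≈ -1.7 — neutral; leaves from a protonated alcohol (R–OH₂⁺)
p-nitrobenzoate (p-O₂N–C₆H₄–COO⁻): pKₐ(p-nitrobenzoic acid) ≈ 3.4 — electron-withdrawing nitro group stabilises the carboxylate
phenoxide (PhO⁻): pKₐ(C₆H₅OH (phenol)) ≈ 10 — resonance into the ring helps, but still a poor LG
ethoxide (CH₃CH₂O⁻): pKₐ(CH₃CH₂OH) ≈ 16 — strong base; alkoxides do not leave unassisted
Reversing gives the worst-to-best order requested.

ethoxide (CH₃CH₂O⁻) < phenoxide (PhO⁻) < p-nitrobenzoate (p-O₂N–C₆H₄–COO⁻) < water (H₂O)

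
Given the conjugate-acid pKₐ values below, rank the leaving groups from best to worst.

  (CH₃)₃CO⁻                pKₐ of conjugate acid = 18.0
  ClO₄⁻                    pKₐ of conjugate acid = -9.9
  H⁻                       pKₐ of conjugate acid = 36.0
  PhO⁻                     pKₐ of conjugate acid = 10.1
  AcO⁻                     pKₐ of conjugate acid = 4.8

Lower conjugate-acid pKₐ ⇒ weaker base ⇒ better leaving group.
Sorting by the given values: ClO₄⁻ (-9.9), AcO⁻ (4.8), PhO⁻ (10.1), (CH₃)₃CO⁻ (18.0), H⁻ (36.0).

ClO₄⁻ > AcO⁻ > PhO⁻ > (CH₃)₃CO⁻ > H⁻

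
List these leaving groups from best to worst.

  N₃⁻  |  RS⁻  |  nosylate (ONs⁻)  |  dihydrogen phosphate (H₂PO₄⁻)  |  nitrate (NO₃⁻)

Leaving-group ability tracks the stability of the departed species; conjugate-acid pKₐ is the usual yardstick (lower pKₐ → better LG).
nosylate (ONs⁻): pKₐ(p-O₂NC₆H₄SO₃H) ≈ -3.5
nitrate (NO₃⁻): pKₐ(HNO₃) ≈ -1.3
dihydrogen phosphate (H₂PO₄⁻): pKₐ(H₃PO₄) ≈ 2.1
N₃⁻: pKₐ(HN₃) ≈ 4.7
RS⁻: pKₐ(RSH (a thiol)) ≈ 10.5

nosylate (ONs⁻) > nitrate (NO₃⁻) > dihydrogen phosphate (H₂PO₄⁻) > N₃⁻ > RS⁻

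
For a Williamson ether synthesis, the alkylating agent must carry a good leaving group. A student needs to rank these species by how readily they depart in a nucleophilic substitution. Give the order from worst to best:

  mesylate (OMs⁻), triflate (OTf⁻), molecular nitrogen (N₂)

mesylate (OMs⁻) < triflate (OTf⁻) < molecular nitrogen (N₂)

Leaving-group ability tracks the stability of the departed species; conjugate-acid pKₐ is the usual yardstick (lower pKₐ → better LG).
molecular nitrogen (N₂): no meaningful conjugate acid; N₂ departs as an exceptionally stable neutral molecule
triflate (OTf⁻): pKₐ(CF₃SO₃H (triflic acid)) ≈ -14
mesylate (OMs⁻): pKₐ(CH₃SO₃H (MsOH)) ≈ -1.9
Listed from poorest to best leaving group as asked.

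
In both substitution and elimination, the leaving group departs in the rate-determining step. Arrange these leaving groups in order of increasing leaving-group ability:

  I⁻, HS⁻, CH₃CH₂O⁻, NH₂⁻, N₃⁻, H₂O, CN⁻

NH₂⁻ < CH₃CH₂O⁻ < CN⁻ < HS⁻ < N₃⁻ < H₂O < I⁻

Leaving-group ability tracks the stability of the departed species; conjugate-acid pKₐ is the usual yardstick (lower pKₐ → better LG).
I⁻: pKₐ(HI) ≈ -10
H₂O: pKₐ(H₃O⁺) ≈ -1.7
N₃⁻: pKₐ(HN₃) ≈ 4.7
HS⁻: pKₐ(H₂S) ≈ 7
CN⁻: pKₐ(HCN) ≈ 9.2
CH₃CH₂O⁻: pKₐ(CH₃CH₂OH) ≈ 16
NH₂⁻: pKₐ(NH₃) ≈ 38
Reversing gives the worst-to-best order requested.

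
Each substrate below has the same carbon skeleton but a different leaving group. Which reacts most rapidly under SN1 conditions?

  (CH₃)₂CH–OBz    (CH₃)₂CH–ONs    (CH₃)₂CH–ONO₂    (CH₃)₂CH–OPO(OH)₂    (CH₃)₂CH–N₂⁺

Identical carbon frameworks mean the comparison reduces to leaving-group quality.
Leaving-group ability tracks the stability of the departed species; conjugate-acid pKₐ is the usual yardstick (lower pKₐ → better LG).
(CH₃)₂CH–N₂⁺ loses N₂: no meaningful conjugate acid; N₂ departs as an exceptionally stable neutral molecule
(CH₃)₂CH–ONs loses ONs⁻: pKₐ(p-O₂NC₆H₄SO₃H) ≈ -3.5
(CH₃)₂CH–ONO₂ loses NO₃⁻: pKₐ(HNO₃) ≈ -1.3
(CH₃)₂CH–OPO(OH)₂ loses H₂PO₄⁻: pKₐ(H₃PO₄) ≈ 2.1
(CH₃)₂CH–OBz loses PhCOO⁻: pKₐ(C₆H₅COOH) ≈ 4.2

(CH₃)₂CH–N₂⁺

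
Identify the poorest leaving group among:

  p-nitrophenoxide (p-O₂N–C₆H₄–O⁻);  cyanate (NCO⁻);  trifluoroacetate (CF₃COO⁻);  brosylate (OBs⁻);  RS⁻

RS⁻

brosylate (OBs⁻): pKₐ(p-BrC₆H₄SO₃H) ≈ -2.8
trifluoroacetate (CF₃COO⁻): pKₐ(CF₃COOH) ≈ 0.2
cyanate (NCO⁻): pKₐ(HOCN) ≈ 3.5
p-nitrophenoxide (p-O₂N–C₆H₄–O⁻): pKₐ(p-nitrophenol) ≈ 7.2
RS⁻: pKₐ(RSH (a thiol)) ≈ 10.5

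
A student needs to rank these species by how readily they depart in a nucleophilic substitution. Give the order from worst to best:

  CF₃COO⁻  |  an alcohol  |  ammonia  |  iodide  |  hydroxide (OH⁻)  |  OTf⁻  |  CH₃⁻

CH₃⁻ < hydroxide (OH⁻) < ammonia < CF₃COO⁻ < an alcohol < iodide < OTf⁻

Leaving-group ability tracks the stability of the departed species; conjugate-acid pKₐ is the usual yardstick (lower pKₐ → better LG).
OTf⁻: pKₐ(CF₃SO₃H (triflic acid)) ≈ -14
iodide: pKₐ(HI) ≈ -10
an alcohol: pKₐ(R'OH₂⁺) ≈ -2.4 — neutral; leaves from a protonated ether (an oxonium ion, R–O(H)R'⁺)
CF₃COO⁻: pKₐ(CF₃COOH) ≈ 0.2 — strongly electron-withdrawing CF₃ stabilises the carboxylate
ammonia: pKₐ(NH₄⁺) ≈ 9.2
hydroxide (OH⁻): pKₐ(H₂O) ≈ 15.7 — strong base; essentially never leaves without prior activation
CH₃⁻: pKₐ(CH₄) ≈ 48
Listed from poorest to best leaving group as asked.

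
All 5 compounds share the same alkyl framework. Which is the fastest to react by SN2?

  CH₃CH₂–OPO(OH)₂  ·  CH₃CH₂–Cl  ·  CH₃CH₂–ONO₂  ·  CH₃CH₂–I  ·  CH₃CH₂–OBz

CH₃CH₂–I

With the same alkyl group throughout, only the leaving group differentiates the rates.
A good leaving group is a weak base: the lower the pKₐ of its conjugate acid, the more readily it departs.
CH₃CH₂–I loses I⁻: pKₐ(HI) ≈ -10
CH₃CH₂–Cl loses Cl⁻: pKₐ(HCl) ≈ -7
CH₃CH₂–ONO₂ loses NO₃⁻: pKₐ(HNO₃) ≈ -1.3
CH₃CH₂–OPO(OH)₂ loses H₂PO₄⁻: pKₐ(H₃PO₄) ≈ 2.1
CH₃CH₂–OBz loses PhCOO⁻: pKₐ(C₆H₅COOH) ≈ 4.2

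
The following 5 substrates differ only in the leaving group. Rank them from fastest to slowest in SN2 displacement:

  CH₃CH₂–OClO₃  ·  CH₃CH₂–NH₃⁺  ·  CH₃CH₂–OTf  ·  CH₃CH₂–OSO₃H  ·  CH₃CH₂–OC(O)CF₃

CH₃CH₂–OTf > CH₃CH₂–OClO₃ > CH₃CH₂–OSO₃H > CH₃CH₂–OC(O)CF₃ > CH₃CH₂–NH₃⁺

With the same alkyl group throughout, only the leaving group differentiates the rates.
Rank by basicity of the departing species: weakest base leaves most easily.
CH₃CH₂–OTf loses OTf⁻: pKₐ(CF₃SO₃H (triflic acid)) ≈ -14
CH₃CH₂–OClO₃ loses ClO₄⁻: pKₐ(HClO₄) ≈ -10
CH₃CH₂–OSO₃H loses HSO₄⁻: pKₐ(H₂SO₄) ≈ -3
CH₃CH₂–OC(O)CF₃ loses CF₃COO⁻: pKₐ(CF₃COOH) ≈ 0.2
CH₃CH₂–NH₃⁺ loses NH₃: pKₐ(NH₄⁺) ≈ 9.2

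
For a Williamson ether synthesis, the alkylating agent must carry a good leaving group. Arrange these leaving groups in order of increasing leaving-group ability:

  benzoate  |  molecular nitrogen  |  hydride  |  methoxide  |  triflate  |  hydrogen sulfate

hydride < methoxide < benzoate < hydrogen sulfate < triflate < molecular nitrogen

Leaving-group ability tracks the stability of the departed species; conjugate-acid pKₐ is the usual yardstick (lower pKₐ → better LG).
molecular nitrogen: no meaningful conjugate acid; N₂ departs as an exceptionally stable neutral molecule
triflate: pKₐ(CF₃SO₃H (triflic acid)) ≈ -14
hydrogen sulfate: pKₐ(H₂SO₄) ≈ -3
benzoate: pKₐ(C₆H₅COOH) ≈ 4.2
methoxide: pKₐ(CH₃OH) ≈ 15.5
hydride: pKₐ(H₂) ≈ 36
Reversing gives the worst-to-best order requested.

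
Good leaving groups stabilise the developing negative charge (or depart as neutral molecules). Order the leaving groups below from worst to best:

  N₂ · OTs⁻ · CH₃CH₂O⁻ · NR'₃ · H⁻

H⁻ < CH₃CH₂O⁻ < NR'₃ < OTs⁻ < N₂

N₂: no meaningful conjugate acid; N₂ departs as an exceptionally stable neutral molecule
OTs⁻: pKₐ(p-CH₃C₆H₄SO₃H (TsOH)) ≈ -2.8 — resonance-delocalised arenesulfonate
NR'₃: pKₐ(R'₃NH⁺) ≈ 10.7 — neutral but still a fairly strong base; Hofmann-elimination LG
CH₃CH₂O⁻: pKₐ(CH₃CH₂OH) ≈ 16 — strong base; alkoxides do not leave unassisted
H⁻: pKₐ(H₂) ≈ 36
The question asks for worst first, so the sequence is read in increasing leaving-group ability.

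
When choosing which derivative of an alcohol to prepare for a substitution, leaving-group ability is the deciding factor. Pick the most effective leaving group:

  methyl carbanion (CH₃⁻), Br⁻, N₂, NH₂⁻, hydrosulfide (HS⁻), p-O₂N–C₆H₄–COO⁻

N₂

Leaving-group ability tracks the stability of the departed species; conjugate-acid pKₐ is the usual yardstick (lower pKₐ → better LG).
N₂: no meaningful conjugate acid; N₂ departs as an exceptionally stable neutral molecule
Br⁻: pKₐ(HBr) ≈ -9
p-O₂N–C₆H₄–COO⁻: pKₐ(p-nitrobenzoic acid) ≈ 3.4
hydrosulfide (HS⁻): pKₐ(H₂S) ≈ 7
NH₂⁻: pKₐ(NH₃) ≈ 38
methyl carbanion (CH₃⁻): pKₐ(CH₄) ≈ 48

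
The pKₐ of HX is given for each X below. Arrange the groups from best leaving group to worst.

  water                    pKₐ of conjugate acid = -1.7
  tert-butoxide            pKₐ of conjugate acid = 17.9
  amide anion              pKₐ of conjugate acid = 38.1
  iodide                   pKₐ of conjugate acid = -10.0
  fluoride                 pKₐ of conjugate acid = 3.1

Lower conjugate-acid pKₐ ⇒ weaker base ⇒ better leaving group.
Sorting by the given values: iodide (-10.0), water (-1.7), fluoride (3.1), tert-butoxide (17.9), amide anion (38.1).

iodide > water > fluoride > tert-butoxide > amide anion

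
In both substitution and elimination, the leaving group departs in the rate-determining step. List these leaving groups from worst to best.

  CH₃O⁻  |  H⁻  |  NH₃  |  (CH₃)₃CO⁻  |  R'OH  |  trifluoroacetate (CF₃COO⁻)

A good leaving group is a weak base: the lower the pKₐ of its conjugate acid, the more readily it departs.
R'OH: pKₐ(R'OH₂⁺) ≈ -2.4
trifluoroacetate (CF₃COO⁻): pKₐ(CF₃COOH) ≈ 0.2 — strongly electron-withdrawing CF₃ stabilises the carboxylate
NH₃: pKₐ(NH₄⁺) ≈ 9.2 — neutral but moderately basic; leaves from R–NH₃⁺
CH₃O⁻: pKₐ(CH₃OH) ≈ 15.5 — strong base; alkoxides do not leave unassisted
(CH₃)₃CO⁻: pKₐ(t-BuOH) ≈ 18
H⁻: pKₐ(H₂) ≈ 36 — extremely strong base; leaves only in special hydride-transfer contexts
Listed from poorest to best leaving group as asked.

H⁻ < (CH₃)₃CO⁻ < CH₃O⁻ < NH₃ < trifluoroacetate (CF₃COO⁻) < R'OH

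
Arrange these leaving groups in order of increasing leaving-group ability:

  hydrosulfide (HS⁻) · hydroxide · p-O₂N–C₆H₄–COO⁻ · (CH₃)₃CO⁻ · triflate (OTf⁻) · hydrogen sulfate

(CH₃)₃CO⁻ < hydroxide < hydrosulfide (HS⁻) < p-O₂N–C₆H₄–COO⁻ < hydrogen sulfate < triflate (OTf⁻)

Leaving-group ability tracks the stability of the departed species; conjugate-acid pKₐ is the usual yardstick (lower pKₐ → better LG).
triflate (OTf⁻): pKₐ(CF₃SO₃H (triflic acid)) ≈ -14
hydrogen sulfate: pKₐ(H₂SO₄) ≈ -3 — conjugate base of a strong mineral acid
p-O₂N–C₆H₄–COO⁻: pKₐ(p-nitrobenzoic acid) ≈ 3.4 — electron-withdrawing nitro group stabilises the carboxylate
hydrosulfide (HS⁻): pKₐ(H₂S) ≈ 7
hydroxide: pKₐ(H₂O) ≈ 15.7
(CH₃)₃CO⁻: pKₐ(t-BuOH) ≈ 18
Listed from poorest to best leaving group as asked.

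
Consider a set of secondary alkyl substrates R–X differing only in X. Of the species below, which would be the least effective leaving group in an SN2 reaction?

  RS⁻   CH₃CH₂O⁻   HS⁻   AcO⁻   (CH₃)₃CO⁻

(CH₃)₃CO⁻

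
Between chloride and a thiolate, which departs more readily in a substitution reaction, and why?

chloride is the better leaving group.
pKₐ(HCl) ≈ -7 versus pKₐ(RSH (a thiol)) ≈ 10.5: chloride is the much weaker base.
Moderately weak base.

chloride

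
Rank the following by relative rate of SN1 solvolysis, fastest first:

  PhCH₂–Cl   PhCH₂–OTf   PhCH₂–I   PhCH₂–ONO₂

Same R in every case — rank the leaving groups.
Rank by basicity of the departing species: weakest base leaves most easily.
PhCH₂–OTf loses OTf⁻: pKₐ(CF₃SO₃H (triflic acid)) ≈ -14
PhCH₂–I loses I⁻: pKₐ(HI) ≈ -10
PhCH₂–Cl loses Cl⁻: pKₐ(HCl) ≈ -7
PhCH₂–ONO₂ loses NO₃⁻: pKₐ(HNO₃) ≈ -1.3

PhCH₂–OTf > PhCH₂–I > PhCH₂–Cl > PhCH₂–ONO₂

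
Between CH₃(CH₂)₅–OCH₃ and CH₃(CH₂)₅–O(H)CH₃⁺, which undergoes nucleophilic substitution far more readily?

CH₃(CH₂)₅–O(H)CH₃⁺

From CH₃(CH₂)₅–OCH₃ the departing group would be CH₃O⁻ (pKₐ(CH₃OH) ≈ 15.5). Strong base; alkoxides do not leave unassisted.
From CH₃(CH₂)₅–O(H)CH₃⁺ the leaving group is R'OH (pKₐ(R'OH₂⁺) ≈ -2.4). Neutral; leaves from a protonated ether (an oxonium ion, R–O(H)R'⁺).
(In practice CH₃(CH₂)₅–O(H)CH₃⁺ is made from CH₃(CH₂)₅–OCH₃ by protonation with concentrated HI, allowing neutral methanol, rather than methoxide, to depart.)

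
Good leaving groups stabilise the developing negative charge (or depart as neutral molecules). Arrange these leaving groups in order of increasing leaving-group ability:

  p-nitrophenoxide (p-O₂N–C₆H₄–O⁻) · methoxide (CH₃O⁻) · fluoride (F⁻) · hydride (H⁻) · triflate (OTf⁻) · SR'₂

hydride (H⁻) < methoxide (CH₃O⁻) < p-nitrophenoxide (p-O₂N–C₆H₄–O⁻) < fluoride (F⁻) < SR'₂ < triflate (OTf⁻)

The more stable X⁻ (or X) is on its own — i.e. the weaker a base it is — the better a leaving group it makes.
triflate (OTf⁻): pKₐ(CF₃SO₃H (triflic acid)) ≈ -14
SR'₂: pKₐ(R'₂SH⁺) ≈ -7
fluoride (F⁻): pKₐ(HF) ≈ 3.2
p-nitrophenoxide (p-O₂N–C₆H₄–O⁻): pKₐ(p-nitrophenol) ≈ 7.2
methoxide (CH₃O⁻): pKₐ(CH₃OH) ≈ 15.5
hydride (H⁻): pKₐ(H₂) ≈ 36
Listed from poorest to best leaving group as asked.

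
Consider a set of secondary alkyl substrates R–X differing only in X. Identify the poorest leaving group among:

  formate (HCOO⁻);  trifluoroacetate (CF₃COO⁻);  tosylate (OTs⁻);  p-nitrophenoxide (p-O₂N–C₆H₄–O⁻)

p-nitrophenoxide (p-O₂N–C₆H₄–O⁻)

tosylate (OTs⁻): pKₐ(p-CH₃C₆H₄SO₃H (TsOH)) ≈ -2.8
trifluoroacetate (CF₃COO⁻): pKₐ(CF₃COOH) ≈ 0.2
formate (HCOO⁻): pKₐ(HCOOH) ≈ 3.8
p-nitrophenoxide (p-O₂N–C₆H₄–O⁻): pKₐ(p-nitrophenol) ≈ 7.2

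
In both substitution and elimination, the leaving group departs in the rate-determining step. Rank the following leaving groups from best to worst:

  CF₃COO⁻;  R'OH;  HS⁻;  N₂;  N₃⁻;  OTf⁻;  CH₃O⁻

N₂ > OTf⁻ > R'OH > CF₃COO⁻ > N₃⁻ > HS⁻ > CH₃O⁻

The more stable X⁻ (or X) is on its own — i.e. the weaker a base it is — the better a leaving group it makes.
N₂: no meaningful conjugate acid; N₂ departs as an exceptionally stable neutral molecule
OTf⁻: pKₐ(CF₃SO₃H (triflic acid)) ≈ -14
R'OH: pKₐ(R'OH₂⁺) ≈ -2.4
CF₃COO⁻: pKₐ(CF₃COOH) ≈ 0.2
N₃⁻: pKₐ(HN₃) ≈ 4.7
HS⁻: pKₐ(H₂S) ≈ 7
CH₃O⁻: pKₐ(CH₃OH) ≈ 15.5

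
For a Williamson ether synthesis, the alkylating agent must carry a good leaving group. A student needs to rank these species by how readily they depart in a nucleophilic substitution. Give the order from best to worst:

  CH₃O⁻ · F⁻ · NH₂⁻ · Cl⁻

Cl⁻ > F⁻ > CH₃O⁻ > NH₂⁻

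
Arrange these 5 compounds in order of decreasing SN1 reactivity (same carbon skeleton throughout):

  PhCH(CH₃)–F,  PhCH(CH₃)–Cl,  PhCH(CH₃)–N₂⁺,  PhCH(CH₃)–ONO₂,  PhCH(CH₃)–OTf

PhCH(CH₃)–N₂⁺ > PhCH(CH₃)–OTf > PhCH(CH₃)–Cl > PhCH(CH₃)–ONO₂ > PhCH(CH₃)–F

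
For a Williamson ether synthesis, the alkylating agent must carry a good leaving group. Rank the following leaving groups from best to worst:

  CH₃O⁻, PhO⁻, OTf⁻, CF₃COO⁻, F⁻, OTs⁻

OTf⁻: pKₐ(CF₃SO₃H (triflic acid)) ≈ -14
OTs⁻: pKₐ(p-CH₃C₆H₄SO₃H (TsOH)) ≈ -2.8
CF₃COO⁻: pKₐ(CF₃COOH) ≈ 0.2
F⁻: pKₐ(HF) ≈ 3.2
PhO⁻: pKₐ(C₆H₅OH (phenol)) ≈ 10
CH₃O⁻: pKₐ(CH₃OH) ≈ 15.5

OTf⁻ > OTs⁻ > CF₃COO⁻ > F⁻ > PhO⁻ > CH₃O⁻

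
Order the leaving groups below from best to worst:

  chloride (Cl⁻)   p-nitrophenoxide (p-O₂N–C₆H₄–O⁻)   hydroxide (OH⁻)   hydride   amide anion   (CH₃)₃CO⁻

chloride (Cl⁻) > p-nitrophenoxide (p-O₂N–C₆H₄–O⁻) > hydroxide (OH⁻) > (CH₃)₃CO⁻ > hydride > amide anion

Leaving-group ability tracks the stability of the departed species; conjugate-acid pKₐ is the usual yardstick (lower pKₐ → better LG).
chloride (Cl⁻): pKₐ(HCl) ≈ -7 — moderately weak base
p-nitrophenoxide (p-O₂N–C₆H₄–O⁻): pKₐ(p-nitrophenol) ≈ 7.2
hydroxide (OH⁻): pKₐ(H₂O) ≈ 15.7 — strong base; essentially never leaves without prior activation
(CH₃)₃CO⁻: pKₐ(t-BuOH) ≈ 18 — bulky, strongly basic alkoxide
hydride: pKₐ(H₂) ≈ 36
amide anion: pKₐ(NH₃) ≈ 38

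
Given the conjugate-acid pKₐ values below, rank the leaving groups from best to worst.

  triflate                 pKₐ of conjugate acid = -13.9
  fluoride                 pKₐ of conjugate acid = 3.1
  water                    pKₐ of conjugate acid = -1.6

triflate > water > fluoride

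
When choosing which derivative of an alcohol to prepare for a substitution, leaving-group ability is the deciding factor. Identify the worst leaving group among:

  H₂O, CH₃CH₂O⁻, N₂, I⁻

Leaving-group ability tracks the stability of the departed species; conjugate-acid pKₐ is the usual yardstick (lower pKₐ → better LG).
N₂: no meaningful conjugate acid; N₂ departs as an exceptionally stable neutral molecule
I⁻: pKₐ(HI) ≈ -10
H₂O: pKₐ(H₃O⁺) ≈ -1.7
CH₃CH₂O⁻: pKₐ(CH₃CH₂OH) ≈ 16

CH₃CH₂O⁻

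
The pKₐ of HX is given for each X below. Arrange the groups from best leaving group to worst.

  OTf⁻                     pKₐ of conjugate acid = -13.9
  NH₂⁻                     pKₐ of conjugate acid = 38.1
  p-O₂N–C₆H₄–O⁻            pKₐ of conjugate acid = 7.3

OTf⁻ > p-O₂N–C₆H₄–O⁻ > NH₂⁻

Lower conjugate-acid pKₐ ⇒ weaker base ⇒ better leaving group.
Sorting by the given values: OTf⁻ (-13.9), p-O₂N–C₆H₄–O⁻ (7.3), NH₂⁻ (38.1).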